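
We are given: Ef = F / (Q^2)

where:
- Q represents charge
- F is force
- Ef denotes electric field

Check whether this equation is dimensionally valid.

No

Q (charge) has dimensions [I T].
F (force) has dimensions [L M T^-2].
Ef (electric field) has dimensions [I^-1 L M T^-3].

Left side: [I^-1 L M T^-3]
Right side: [I^-2 L M T^-4]

The two sides have different dimensions, so the equation is NOT dimensionally consistent.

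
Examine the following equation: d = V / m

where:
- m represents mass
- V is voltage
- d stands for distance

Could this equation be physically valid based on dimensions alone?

No

m (mass) has dimensions [M].
V (voltage) has dimensions [I^-1 L^2 M T^-3].
d (distance) has dimensions [L].

Left side: [L]
Right side: [I^-1 L^2 T^-3]

The two sides have different dimensions, so the equation is NOT dimensionally consistent.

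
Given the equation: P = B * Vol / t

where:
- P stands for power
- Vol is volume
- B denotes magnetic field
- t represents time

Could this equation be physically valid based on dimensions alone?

No

P (power) has dimensions [L^2 M T^-3].
Vol (volume) has dimensions [L^3].
B (magnetic field) has dimensions [I^-1 M T^-2].
t (time) has dimensions [T].

Left side: [L^2 M T^-3]
Right side: [I^-1 L^3 M T^-3]

The two sides have different dimensions, so the equation is NOT dimensionally consistent.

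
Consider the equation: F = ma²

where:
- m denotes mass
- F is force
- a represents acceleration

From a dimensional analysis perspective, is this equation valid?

No

m (mass) has dimensions [M].
F (force) has dimensions [L M T^-2].
a (acceleration) has dimensions [L T^-2].

Left side: [L M T^-2]
Right side: [L^2 M T^-4]

The two sides have different dimensions, so the equation is NOT dimensionally consistent.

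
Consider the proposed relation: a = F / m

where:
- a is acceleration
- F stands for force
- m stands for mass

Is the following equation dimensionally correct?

Yes

a (acceleration) has dimensions [L T^-2].
F (force) has dimensions [L M T^-2].
m (mass) has dimensions [M].

Left side: [L T^-2]
Right side: [L T^-2]

Both sides have the same dimensions, so the equation is dimensionally consistent.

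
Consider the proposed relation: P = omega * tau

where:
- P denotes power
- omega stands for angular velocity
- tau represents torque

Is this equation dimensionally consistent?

Yes

P (power) has dimensions [L^2 M T^-3].
omega (angular velocity) has dimensions [T^-1].
tau (torque) has dimensions [L^2 M T^-2].

Left side: [L^2 M T^-3]
Right side: [L^2 M T^-3]

Both sides have the same dimensions, so the equation is dimensionally consistent.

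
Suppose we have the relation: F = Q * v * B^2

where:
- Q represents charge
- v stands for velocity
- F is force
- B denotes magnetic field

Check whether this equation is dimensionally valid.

No

Q (charge) has dimensions [I T].
v (velocity) has dimensions [L T^-1].
F (force) has dimensions [L M T^-2].
B (magnetic field) has dimensions [I^-1 M T^-2].

Left side: [L M T^-2]
Right side: [I^-1 L M^2 T^-4]

The two sides have different dimensions, so the equation is NOT dimensionally consistent.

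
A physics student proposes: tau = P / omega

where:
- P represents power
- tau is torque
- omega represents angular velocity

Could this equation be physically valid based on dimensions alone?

Yes

P (power) has dimensions [L^2 M T^-3].
tau (torque) has dimensions [L^2 M T^-2].
omega (angular velocity) has dimensions [T^-1].

Left side: [L^2 M T^-2]
Right side: [L^2 M T^-2]

Both sides have the same dimensions, so the equation is dimensionally consistent.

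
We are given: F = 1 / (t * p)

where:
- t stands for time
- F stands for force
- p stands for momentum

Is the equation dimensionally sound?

No

t (time) has dimensions [T].
F (force) has dimensions [L M T^-2].
p (momentum) has dimensions [L M T^-1].

Left side: [L M T^-2]
Right side: [L^-1 M^-1]

The two sides have different dimensions, so the equation is NOT dimensionally consistent.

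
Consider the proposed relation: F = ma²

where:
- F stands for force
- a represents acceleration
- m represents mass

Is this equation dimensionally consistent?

No

F (force) has dimensions [L M T^-2].
a (acceleration) has dimensions [L T^-2].
m (mass) has dimensions [M].

Left side: [L M T^-2]
Right side: [L^2 M T^-4]

The two sides have different dimensions, so the equation is NOT dimensionally consistent.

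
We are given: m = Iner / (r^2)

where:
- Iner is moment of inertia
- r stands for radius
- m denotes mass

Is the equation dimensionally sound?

Yes

Iner (moment of inertia) has dimensions [L^2 M].
r (radius) has dimensions [L].
m (mass) has dimensions [M].

Left side: [M]
Right side: [M]

Both sides have the same dimensions, so the equation is dimensionally consistent.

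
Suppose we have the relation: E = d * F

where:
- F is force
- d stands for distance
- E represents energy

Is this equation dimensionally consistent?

Yes

F (force) has dimensions [L M T^-2].
d (distance) has dimensions [L].
E (energy) has dimensions [L^2 M T^-2].

Left side: [L^2 M T^-2]
Right side: [L^2 M T^-2]

Both sides have the same dimensions, so the equation is dimensionally consistent.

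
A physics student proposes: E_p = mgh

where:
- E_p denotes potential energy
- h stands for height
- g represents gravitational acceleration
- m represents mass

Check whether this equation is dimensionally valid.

Yes

E_p (potential energy) has dimensions [L^2 M T^-2].
h (height) has dimensions [L].
g (gravitational acceleration) has dimensions [L T^-2].
m (mass) has dimensions [M].

Left side: [L^2 M T^-2]
Right side: [L^2 M T^-2]

Both sides have the same dimensions, so the equation is dimensionally consistent.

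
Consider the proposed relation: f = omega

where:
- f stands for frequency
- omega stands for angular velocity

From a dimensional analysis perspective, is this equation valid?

Yes

f (frequency) has dimensions [T^-1].
omega (angular velocity) has dimensions [T^-1].

Left side: [T^-1]
Right side: [T^-1]

Both sides have the same dimensions, so the equation is dimensionally consistent.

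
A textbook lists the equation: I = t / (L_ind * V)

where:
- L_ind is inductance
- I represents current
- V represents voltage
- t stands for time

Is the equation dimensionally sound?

No

L_ind (inductance) has dimensions [I^-2 L^2 M T^-2].
I (current) has dimensions [I].
V (voltage) has dimensions [I^-1 L^2 M T^-3].
t (time) has dimensions [T].

Left side: [I]
Right side: [I^3 L^-4 M^-2 T^6]

The two sides have different dimensions, so the equation is NOT dimensionally consistent.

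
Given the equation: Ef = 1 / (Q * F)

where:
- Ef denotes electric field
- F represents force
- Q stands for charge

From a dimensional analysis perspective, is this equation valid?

No

Ef (electric field) has dimensions [I^-1 L M T^-3].
F (force) has dimensions [L M T^-2].
Q (charge) has dimensions [I T].

Left side: [I^-1 L M T^-3]
Right side: [I^-1 L^-1 M^-1 T]

The two sides have different dimensions, so the equation is NOT dimensionally consistent.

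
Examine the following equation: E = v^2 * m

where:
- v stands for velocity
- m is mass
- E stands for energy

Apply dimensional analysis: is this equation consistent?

Yes

v (velocity) has dimensions [L T^-1].
m (mass) has dimensions [M].
E (energy) has dimensions [L^2 M T^-2].

Left side: [L^2 M T^-2]
Right side: [L^2 M T^-2]

Both sides have the same dimensions, so the equation is dimensionally consistent.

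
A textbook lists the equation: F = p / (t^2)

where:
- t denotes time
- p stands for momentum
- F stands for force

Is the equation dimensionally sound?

No

t (time) has dimensions [T].
p (momentum) has dimensions [L M T^-1].
F (force) has dimensions [L M T^-2].

Left side: [L M T^-2]
Right side: [L M T^-3]

The two sides have different dimensions, so the equation is NOT dimensionally consistent.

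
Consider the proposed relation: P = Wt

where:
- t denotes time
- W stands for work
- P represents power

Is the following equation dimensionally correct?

No

t (time) has dimensions [T].
W (work) has dimensions [L^2 M T^-2].
P (power) has dimensions [L^2 M T^-3].

Left side: [L^2 M T^-3]
Right side: [L^2 M T^-1]

The two sides have different dimensions, so the equation is NOT dimensionally consistent.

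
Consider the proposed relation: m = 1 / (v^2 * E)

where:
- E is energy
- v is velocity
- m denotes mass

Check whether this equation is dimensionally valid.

No

E (energy) has dimensions [L^2 M T^-2].
v (velocity) has dimensions [L T^-1].
m (mass) has dimensions [M].

Left side: [M]
Right side: [L^-4 M^-1 T^4]

The two sides have different dimensions, so the equation is NOT dimensionally consistent.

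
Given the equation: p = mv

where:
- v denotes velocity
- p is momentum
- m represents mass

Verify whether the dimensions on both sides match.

Yes

v (velocity) has dimensions [L T^-1].
p (momentum) has dimensions [L M T^-1].
m (mass) has dimensions [M].

Left side: [L M T^-1]
Right side: [L M T^-1]

Both sides have the same dimensions, so the equation is dimensionally consistent.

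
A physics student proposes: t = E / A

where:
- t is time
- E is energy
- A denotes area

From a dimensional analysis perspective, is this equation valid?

No

t (time) has dimensions [T].
E (energy) has dimensions [L^2 M T^-2].
A (area) has dimensions [L^2].

Left side: [T]
Right side: [M T^-2]

The two sides have different dimensions, so the equation is NOT dimensionally consistent.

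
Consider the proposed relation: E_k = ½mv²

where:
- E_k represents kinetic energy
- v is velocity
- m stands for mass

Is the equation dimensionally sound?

Yes

E_k (kinetic energy) has dimensions [L^2 M T^-2].
v (velocity) has dimensions [L T^-1].
m (mass) has dimensions [M].

Left side: [L^2 M T^-2]
Right side: [L^2 M T^-2]

Both sides have the same dimensions, so the equation is dimensionally consistent.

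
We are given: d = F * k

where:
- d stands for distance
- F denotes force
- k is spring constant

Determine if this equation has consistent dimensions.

No

d (distance) has dimensions [L].
F (force) has dimensions [L M T^-2].
k (spring constant) has dimensions [M T^-2].

Left side: [L]
Right side: [L M^2 T^-4]

The two sides have different dimensions, so the equation is NOT dimensionally consistent.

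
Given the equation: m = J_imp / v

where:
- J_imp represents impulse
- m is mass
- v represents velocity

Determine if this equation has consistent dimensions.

Yes

J_imp (impulse) has dimensions [L M T^-1].
m (mass) has dimensions [M].
v (velocity) has dimensions [L T^-1].

Left side: [M]
Right side: [M]

Both sides have the same dimensions, so the equation is dimensionally consistent.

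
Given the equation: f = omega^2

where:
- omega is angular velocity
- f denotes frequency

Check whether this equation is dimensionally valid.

No

omega (angular velocity) has dimensions [T^-1].
f (frequency) has dimensions [T^-1].

Left side: [T^-1]
Right side: [T^-2]

The two sides have different dimensions, so the equation is NOT dimensionally consistent.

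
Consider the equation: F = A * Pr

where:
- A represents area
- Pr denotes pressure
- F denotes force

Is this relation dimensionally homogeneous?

Yes

A (area) has dimensions [L^2].
Pr (pressure) has dimensions [L^-1 M T^-2].
F (force) has dimensions [L M T^-2].

Left side: [L M T^-2]
Right side: [L M T^-2]

Both sides have the same dimensions, so the equation is dimensionally consistent.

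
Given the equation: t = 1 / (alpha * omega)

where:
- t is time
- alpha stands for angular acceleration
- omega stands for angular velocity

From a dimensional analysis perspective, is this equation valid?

No

t (time) has dimensions [T].
alpha (angular acceleration) has dimensions [T^-2].
omega (angular velocity) has dimensions [T^-1].

Left side: [T]
Right side: [T^3]

The two sides have different dimensions, so the equation is NOT dimensionally consistent.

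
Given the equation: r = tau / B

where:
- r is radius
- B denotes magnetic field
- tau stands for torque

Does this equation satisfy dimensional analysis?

No

r (radius) has dimensions [L].
B (magnetic field) has dimensions [I^-1 M T^-2].
tau (torque) has dimensions [L^2 M T^-2].

Left side: [L]
Right side: [I L^2]

The two sides have different dimensions, so the equation is NOT dimensionally consistent.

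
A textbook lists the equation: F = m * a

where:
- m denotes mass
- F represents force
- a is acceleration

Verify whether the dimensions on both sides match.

Yes

m (mass) has dimensions [M].
F (force) has dimensions [L M T^-2].
a (acceleration) has dimensions [L T^-2].

Left side: [L M T^-2]
Right side: [L M T^-2]

Both sides have the same dimensions, so the equation is dimensionally consistent.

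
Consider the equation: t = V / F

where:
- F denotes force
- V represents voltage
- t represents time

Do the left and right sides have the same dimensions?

No

F (force) has dimensions [L M T^-2].
V (voltage) has dimensions [I^-1 L^2 M T^-3].
t (time) has dimensions [T].

Left side: [T]
Right side: [I^-1 L T^-1]

The two sides have different dimensions, so the equation is NOT dimensionally consistent.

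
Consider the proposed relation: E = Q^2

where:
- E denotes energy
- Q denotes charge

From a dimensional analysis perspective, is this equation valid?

No

E (energy) has dimensions [L^2 M T^-2].
Q (charge) has dimensions [I T].

Left side: [L^2 M T^-2]
Right side: [I^2 T^2]

The two sides have different dimensions, so the equation is NOT dimensionally consistent.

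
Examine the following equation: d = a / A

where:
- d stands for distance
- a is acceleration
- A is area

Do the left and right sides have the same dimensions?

No

d (distance) has dimensions [L].
a (acceleration) has dimensions [L T^-2].
A (area) has dimensions [L^2].

Left side: [L]
Right side: [L^-1 T^-2]

The two sides have different dimensions, so the equation is NOT dimensionally consistent.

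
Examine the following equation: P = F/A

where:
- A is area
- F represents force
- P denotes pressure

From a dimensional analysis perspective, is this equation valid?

Yes

A (area) has dimensions [L^2].
F (force) has dimensions [L M T^-2].
P (pressure) has dimensions [L^-1 M T^-2].

Left side: [L^-1 M T^-2]
Right side: [L^-1 M T^-2]

Both sides have the same dimensions, so the equation is dimensionally consistent.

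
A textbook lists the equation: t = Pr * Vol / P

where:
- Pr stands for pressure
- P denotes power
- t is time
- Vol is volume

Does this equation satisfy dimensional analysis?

Yes

Pr (pressure) has dimensions [L^-1 M T^-2].
P (power) has dimensions [L^2 M T^-3].
t (time) has dimensions [T].
Vol (volume) has dimensions [L^3].

Left side: [T]
Right side: [T]

Both sides have the same dimensions, so the equation is dimensionally consistent.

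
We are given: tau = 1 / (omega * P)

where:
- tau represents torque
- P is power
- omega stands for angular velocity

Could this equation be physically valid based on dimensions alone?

No

tau (torque) has dimensions [L^2 M T^-2].
P (power) has dimensions [L^2 M T^-3].
omega (angular velocity) has dimensions [T^-1].

Left side: [L^2 M T^-2]
Right side: [L^-2 M^-1 T^4]

The two sides have different dimensions, so the equation is NOT dimensionally consistent.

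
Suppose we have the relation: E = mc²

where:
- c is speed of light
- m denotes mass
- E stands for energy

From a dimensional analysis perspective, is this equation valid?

Yes

c (speed of light) has dimensions [L T^-1].
m (mass) has dimensions [M].
E (energy) has dimensions [L^2 M T^-2].

Left side: [L^2 M T^-2]
Right side: [L^2 M T^-2]

Both sides have the same dimensions, so the equation is dimensionally consistent.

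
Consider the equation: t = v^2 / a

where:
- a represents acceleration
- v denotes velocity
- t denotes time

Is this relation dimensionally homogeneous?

No

a (acceleration) has dimensions [L T^-2].
v (velocity) has dimensions [L T^-1].
t (time) has dimensions [T].

Left side: [T]
Right side: [L]

The two sides have different dimensions, so the equation is NOT dimensionally consistent.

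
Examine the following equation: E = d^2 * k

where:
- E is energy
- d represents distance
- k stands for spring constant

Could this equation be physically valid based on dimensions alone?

Yes

E (energy) has dimensions [L^2 M T^-2].
d (distance) has dimensions [L].
k (spring constant) has dimensions [M T^-2].

Left side: [L^2 M T^-2]
Right side: [L^2 M T^-2]

Both sides have the same dimensions, so the equation is dimensionally consistent.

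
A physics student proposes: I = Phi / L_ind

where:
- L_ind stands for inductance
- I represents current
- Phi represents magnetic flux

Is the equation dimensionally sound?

Yes

L_ind (inductance) has dimensions [I^-2 L^2 M T^-2].
I (current) has dimensions [I].
Phi (magnetic flux) has dimensions [I^-1 L^2 M T^-2].

Left side: [I]
Right side: [I]

Both sides have the same dimensions, so the equation is dimensionally consistent.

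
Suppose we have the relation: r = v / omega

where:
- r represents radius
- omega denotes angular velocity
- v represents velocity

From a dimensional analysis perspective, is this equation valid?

Yes

r (radius) has dimensions [L].
omega (angular velocity) has dimensions [T^-1].
v (velocity) has dimensions [L T^-1].

Left side: [L]
Right side: [L]

Both sides have the same dimensions, so the equation is dimensionally consistent.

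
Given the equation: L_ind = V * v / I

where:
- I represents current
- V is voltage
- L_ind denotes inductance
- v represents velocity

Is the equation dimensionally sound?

No

I (current) has dimensions [I].
V (voltage) has dimensions [I^-1 L^2 M T^-3].
L_ind (inductance) has dimensions [I^-2 L^2 M T^-2].
v (velocity) has dimensions [L T^-1].

Left side: [I^-2 L^2 M T^-2]
Right side: [I^-2 L^3 M T^-4]

The two sides have different dimensions, so the equation is NOT dimensionally consistent.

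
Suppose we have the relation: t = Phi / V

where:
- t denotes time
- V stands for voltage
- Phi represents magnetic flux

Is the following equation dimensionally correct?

Yes

t (time) has dimensions [T].
V (voltage) has dimensions [I^-1 L^2 M T^-3].
Phi (magnetic flux) has dimensions [I^-1 L^2 M T^-2].

Left side: [T]
Right side: [T]

Both sides have the same dimensions, so the equation is dimensionally consistent.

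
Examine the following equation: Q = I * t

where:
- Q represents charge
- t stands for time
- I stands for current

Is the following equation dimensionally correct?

Yes

Q (charge) has dimensions [I T].
t (time) has dimensions [T].
I (current) has dimensions [I].

Left side: [I T]
Right side: [I T]

Both sides have the same dimensions, so the equation is dimensionally consistent.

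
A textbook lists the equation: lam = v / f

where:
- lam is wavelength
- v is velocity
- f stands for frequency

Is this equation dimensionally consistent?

Yes

lam (wavelength) has dimensions [L].
v (velocity) has dimensions [L T^-1].
f (frequency) has dimensions [T^-1].

Left side: [L]
Right side: [L]

Both sides have the same dimensions, so the equation is dimensionally consistent.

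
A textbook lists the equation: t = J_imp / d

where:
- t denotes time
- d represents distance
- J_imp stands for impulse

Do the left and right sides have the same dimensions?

No

t (time) has dimensions [T].
d (distance) has dimensions [L].
J_imp (impulse) has dimensions [L M T^-1].

Left side: [T]
Right side: [M T^-1]

The two sides have different dimensions, so the equation is NOT dimensionally consistent.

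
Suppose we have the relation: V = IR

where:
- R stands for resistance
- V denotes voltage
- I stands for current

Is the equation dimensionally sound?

Yes

R (resistance) has dimensions [I^-2 L^2 M T^-3].
V (voltage) has dimensions [I^-1 L^2 M T^-3].
I (current) has dimensions [I].

Left side: [I^-1 L^2 M T^-3]
Right side: [I^-1 L^2 M T^-3]

Both sides have the same dimensions, so the equation is dimensionally consistent.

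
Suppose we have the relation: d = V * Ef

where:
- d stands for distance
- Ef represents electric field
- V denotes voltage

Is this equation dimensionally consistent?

No

d (distance) has dimensions [L].
Ef (electric field) has dimensions [I^-1 L M T^-3].
V (voltage) has dimensions [I^-1 L^2 M T^-3].

Left side: [L]
Right side: [I^-2 L^3 M^2 T^-6]

The two sides have different dimensions, so the equation is NOT dimensionally consistent.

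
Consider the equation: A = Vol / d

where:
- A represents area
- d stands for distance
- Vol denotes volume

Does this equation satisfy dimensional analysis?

Yes

A (area) has dimensions [L^2].
d (distance) has dimensions [L].
Vol (volume) has dimensions [L^3].

Left side: [L^2]
Right side: [L^2]

Both sides have the same dimensions, so the equation is dimensionally consistent.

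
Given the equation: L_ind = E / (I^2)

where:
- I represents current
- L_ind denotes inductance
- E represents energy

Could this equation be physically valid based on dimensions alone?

Yes

I (current) has dimensions [I].
L_ind (inductance) has dimensions [I^-2 L^2 M T^-2].
E (energy) has dimensions [L^2 M T^-2].

Left side: [I^-2 L^2 M T^-2]
Right side: [I^-2 L^2 M T^-2]

Both sides have the same dimensions, so the equation is dimensionally consistent.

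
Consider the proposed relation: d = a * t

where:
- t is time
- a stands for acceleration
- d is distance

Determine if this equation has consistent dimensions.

No

t (time) has dimensions [T].
a (acceleration) has dimensions [L T^-2].
d (distance) has dimensions [L].

Left side: [L]
Right side: [L T^-1]

The two sides have different dimensions, so the equation is NOT dimensionally consistent.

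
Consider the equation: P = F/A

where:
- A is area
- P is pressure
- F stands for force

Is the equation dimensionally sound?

Yes

A (area) has dimensions [L^2].
P (pressure) has dimensions [L^-1 M T^-2].
F (force) has dimensions [L M T^-2].

Left side: [L^-1 M T^-2]
Right side: [L^-1 M T^-2]

Both sides have the same dimensions, so the equation is dimensionally consistent.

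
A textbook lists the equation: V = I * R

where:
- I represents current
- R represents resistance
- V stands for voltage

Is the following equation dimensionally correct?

Yes

I (current) has dimensions [I].
R (resistance) has dimensions [I^-2 L^2 M T^-3].
V (voltage) has dimensions [I^-1 L^2 M T^-3].

Left side: [I^-1 L^2 M T^-3]
Right side: [I^-1 L^2 M T^-3]

Both sides have the same dimensions, so the equation is dimensionally consistent.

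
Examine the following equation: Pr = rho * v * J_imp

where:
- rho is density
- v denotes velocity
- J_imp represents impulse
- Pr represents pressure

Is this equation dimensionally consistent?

No

rho (density) has dimensions [L^-3 M].
v (velocity) has dimensions [L T^-1].
J_imp (impulse) has dimensions [L M T^-1].
Pr (pressure) has dimensions [L^-1 M T^-2].

Left side: [L^-1 M T^-2]
Right side: [L^-1 M^2 T^-2]

The two sides have different dimensions, so the equation is NOT dimensionally consistent.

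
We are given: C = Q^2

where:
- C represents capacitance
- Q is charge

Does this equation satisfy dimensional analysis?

No

C (capacitance) has dimensions [I^2 L^-2 M^-1 T^4].
Q (charge) has dimensions [I T].

Left side: [I^2 L^-2 M^-1 T^4]
Right side: [I^2 T^2]

The two sides have different dimensions, so the equation is NOT dimensionally consistent.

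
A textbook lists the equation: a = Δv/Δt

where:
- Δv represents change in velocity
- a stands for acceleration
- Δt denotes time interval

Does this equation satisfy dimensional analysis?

Yes

Δv (change in velocity) has dimensions [L T^-1].
a (acceleration) has dimensions [L T^-2].
Δt (time interval) has dimensions [T].

Left side: [L T^-2]
Right side: [L T^-2]

Both sides have the same dimensions, so the equation is dimensionally consistent.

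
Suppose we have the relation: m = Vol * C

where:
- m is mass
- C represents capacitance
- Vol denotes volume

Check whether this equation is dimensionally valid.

No

m (mass) has dimensions [M].
C (capacitance) has dimensions [I^2 L^-2 M^-1 T^4].
Vol (volume) has dimensions [L^3].

Left side: [M]
Right side: [I^2 L M^-1 T^4]

The two sides have different dimensions, so the equation is NOT dimensionally consistent.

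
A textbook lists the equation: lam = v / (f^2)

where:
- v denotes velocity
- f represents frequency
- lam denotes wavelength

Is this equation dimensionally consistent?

No

v (velocity) has dimensions [L T^-1].
f (frequency) has dimensions [T^-1].
lam (wavelength) has dimensions [L].

Left side: [L]
Right side: [L T]

The two sides have different dimensions, so the equation is NOT dimensionally consistent.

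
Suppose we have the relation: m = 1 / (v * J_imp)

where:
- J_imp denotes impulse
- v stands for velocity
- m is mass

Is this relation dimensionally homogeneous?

No

J_imp (impulse) has dimensions [L M T^-1].
v (velocity) has dimensions [L T^-1].
m (mass) has dimensions [M].

Left side: [M]
Right side: [L^-2 M^-1 T^2]

The two sides have different dimensions, so the equation is NOT dimensionally consistent.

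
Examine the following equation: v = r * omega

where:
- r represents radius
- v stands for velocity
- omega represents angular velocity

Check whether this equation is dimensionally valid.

Yes

r (radius) has dimensions [L].
v (velocity) has dimensions [L T^-1].
omega (angular velocity) has dimensions [T^-1].

Left side: [L T^-1]
Right side: [L T^-1]

Both sides have the same dimensions, so the equation is dimensionally consistent.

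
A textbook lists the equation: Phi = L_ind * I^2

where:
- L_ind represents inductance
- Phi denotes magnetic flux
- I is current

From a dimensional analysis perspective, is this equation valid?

No

L_ind (inductance) has dimensions [I^-2 L^2 M T^-2].
Phi (magnetic flux) has dimensions [I^-1 L^2 M T^-2].
I (current) has dimensions [I].

Left side: [I^-1 L^2 M T^-2]
Right side: [L^2 M T^-2]

The two sides have different dimensions, so the equation is NOT dimensionally consistent.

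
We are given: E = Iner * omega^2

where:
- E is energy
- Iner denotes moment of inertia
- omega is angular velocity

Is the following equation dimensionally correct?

Yes

E (energy) has dimensions [L^2 M T^-2].
Iner (moment of inertia) has dimensions [L^2 M].
omega (angular velocity) has dimensions [T^-1].

Left side: [L^2 M T^-2]
Right side: [L^2 M T^-2]

Both sides have the same dimensions, so the equation is dimensionally consistent.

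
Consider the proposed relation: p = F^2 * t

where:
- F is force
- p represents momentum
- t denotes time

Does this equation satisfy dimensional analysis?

No

F (force) has dimensions [L M T^-2].
p (momentum) has dimensions [L M T^-1].
t (time) has dimensions [T].

Left side: [L M T^-1]
Right side: [L^2 M^2 T^-3]

The two sides have different dimensions, so the equation is NOT dimensionally consistent.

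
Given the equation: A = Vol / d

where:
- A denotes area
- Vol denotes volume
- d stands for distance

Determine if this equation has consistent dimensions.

Yes

A (area) has dimensions [L^2].
Vol (volume) has dimensions [L^3].
d (distance) has dimensions [L].

Left side: [L^2]
Right side: [L^2]

Both sides have the same dimensions, so the equation is dimensionally consistent.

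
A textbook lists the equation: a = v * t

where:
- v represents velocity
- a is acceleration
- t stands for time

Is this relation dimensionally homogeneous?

No

v (velocity) has dimensions [L T^-1].
a (acceleration) has dimensions [L T^-2].
t (time) has dimensions [T].

Left side: [L T^-2]
Right side: [L]

The two sides have different dimensions, so the equation is NOT dimensionally consistent.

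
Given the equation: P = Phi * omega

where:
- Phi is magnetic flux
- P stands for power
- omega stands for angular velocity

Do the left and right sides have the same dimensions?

No

Phi (magnetic flux) has dimensions [I^-1 L^2 M T^-2].
P (power) has dimensions [L^2 M T^-3].
omega (angular velocity) has dimensions [T^-1].

Left side: [L^2 M T^-3]
Right side: [I^-1 L^2 M T^-3]

The two sides have different dimensions, so the equation is NOT dimensionally consistent.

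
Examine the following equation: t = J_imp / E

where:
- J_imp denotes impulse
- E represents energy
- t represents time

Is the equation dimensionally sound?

No

J_imp (impulse) has dimensions [L M T^-1].
E (energy) has dimensions [L^2 M T^-2].
t (time) has dimensions [T].

Left side: [T]
Right side: [L^-1 T]

The two sides have different dimensions, so the equation is NOT dimensionally consistent.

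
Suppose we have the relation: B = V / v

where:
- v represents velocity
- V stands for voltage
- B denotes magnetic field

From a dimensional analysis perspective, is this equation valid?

No

v (velocity) has dimensions [L T^-1].
V (voltage) has dimensions [I^-1 L^2 M T^-3].
B (magnetic field) has dimensions [I^-1 M T^-2].

Left side: [I^-1 M T^-2]
Right side: [I^-1 L M T^-2]

The two sides have different dimensions, so the equation is NOT dimensionally consistent.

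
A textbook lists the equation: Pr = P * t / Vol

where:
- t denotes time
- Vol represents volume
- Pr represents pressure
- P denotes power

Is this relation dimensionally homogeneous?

Yes

t (time) has dimensions [T].
Vol (volume) has dimensions [L^3].
Pr (pressure) has dimensions [L^-1 M T^-2].
P (power) has dimensions [L^2 M T^-3].

Left side: [L^-1 M T^-2]
Right side: [L^-1 M T^-2]

Both sides have the same dimensions, so the equation is dimensionally consistent.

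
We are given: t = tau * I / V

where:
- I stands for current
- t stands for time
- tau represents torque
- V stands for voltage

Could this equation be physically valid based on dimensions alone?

No

I (current) has dimensions [I].
t (time) has dimensions [T].
tau (torque) has dimensions [L^2 M T^-2].
V (voltage) has dimensions [I^-1 L^2 M T^-3].

Left side: [T]
Right side: [I^2 T]

The two sides have different dimensions, so the equation is NOT dimensionally consistent.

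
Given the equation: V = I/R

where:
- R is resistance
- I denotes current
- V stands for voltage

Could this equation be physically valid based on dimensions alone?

No

R (resistance) has dimensions [I^-2 L^2 M T^-3].
I (current) has dimensions [I].
V (voltage) has dimensions [I^-1 L^2 M T^-3].

Left side: [I^-1 L^2 M T^-3]
Right side: [I^3 L^-2 M^-1 T^3]

The two sides have different dimensions, so the equation is NOT dimensionally consistent.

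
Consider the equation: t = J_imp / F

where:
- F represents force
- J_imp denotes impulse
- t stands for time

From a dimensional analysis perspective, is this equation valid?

Yes

F (force) has dimensions [L M T^-2].
J_imp (impulse) has dimensions [L M T^-1].
t (time) has dimensions [T].

Left side: [T]
Right side: [T]

Both sides have the same dimensions, so the equation is dimensionally consistent.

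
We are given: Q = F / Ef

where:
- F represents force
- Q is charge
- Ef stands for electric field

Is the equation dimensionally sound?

Yes

F (force) has dimensions [L M T^-2].
Q (charge) has dimensions [I T].
Ef (electric field) has dimensions [I^-1 L M T^-3].

Left side: [I T]
Right side: [I T]

Both sides have the same dimensions, so the equation is dimensionally consistent.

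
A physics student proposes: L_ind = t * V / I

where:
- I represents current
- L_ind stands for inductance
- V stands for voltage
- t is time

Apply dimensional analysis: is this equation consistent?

Yes

I (current) has dimensions [I].
L_ind (inductance) has dimensions [I^-2 L^2 M T^-2].
V (voltage) has dimensions [I^-1 L^2 M T^-3].
t (time) has dimensions [T].

Left side: [I^-2 L^2 M T^-2]
Right side: [I^-2 L^2 M T^-2]

Both sides have the same dimensions, so the equation is dimensionally consistent.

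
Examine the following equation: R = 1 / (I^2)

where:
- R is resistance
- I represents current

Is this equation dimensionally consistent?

No

R (resistance) has dimensions [I^-2 L^2 M T^-3].
I (current) has dimensions [I].

Left side: [I^-2 L^2 M T^-3]
Right side: [I^-2]

The two sides have different dimensions, so the equation is NOT dimensionally consistent.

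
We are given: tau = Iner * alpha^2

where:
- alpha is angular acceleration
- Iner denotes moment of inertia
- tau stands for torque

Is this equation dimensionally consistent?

No

alpha (angular acceleration) has dimensions [T^-2].
Iner (moment of inertia) has dimensions [L^2 M].
tau (torque) has dimensions [L^2 M T^-2].

Left side: [L^2 M T^-2]
Right side: [L^2 M T^-4]

The two sides have different dimensions, so the equation is NOT dimensionally consistent.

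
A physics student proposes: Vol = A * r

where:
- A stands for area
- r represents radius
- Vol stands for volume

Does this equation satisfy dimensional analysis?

Yes

A (area) has dimensions [L^2].
r (radius) has dimensions [L].
Vol (volume) has dimensions [L^3].

Left side: [L^3]
Right side: [L^3]

Both sides have the same dimensions, so the equation is dimensionally consistent.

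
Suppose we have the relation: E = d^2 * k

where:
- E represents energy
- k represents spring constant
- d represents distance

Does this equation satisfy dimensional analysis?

Yes

E (energy) has dimensions [L^2 M T^-2].
k (spring constant) has dimensions [M T^-2].
d (distance) has dimensions [L].

Left side: [L^2 M T^-2]
Right side: [L^2 M T^-2]

Both sides have the same dimensions, so the equation is dimensionally consistent.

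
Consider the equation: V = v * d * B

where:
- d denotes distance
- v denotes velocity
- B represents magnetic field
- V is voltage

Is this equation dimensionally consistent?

Yes

d (distance) has dimensions [L].
v (velocity) has dimensions [L T^-1].
B (magnetic field) has dimensions [I^-1 M T^-2].
V (voltage) has dimensions [I^-1 L^2 M T^-3].

Left side: [I^-1 L^2 M T^-3]
Right side: [I^-1 L^2 M T^-3]

Both sides have the same dimensions, so the equation is dimensionally consistent.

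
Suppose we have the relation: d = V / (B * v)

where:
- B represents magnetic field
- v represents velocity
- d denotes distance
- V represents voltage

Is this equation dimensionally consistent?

Yes

B (magnetic field) has dimensions [I^-1 M T^-2].
v (velocity) has dimensions [L T^-1].
d (distance) has dimensions [L].
V (voltage) has dimensions [I^-1 L^2 M T^-3].

Left side: [L]
Right side: [L]

Both sides have the same dimensions, so the equation is dimensionally consistent.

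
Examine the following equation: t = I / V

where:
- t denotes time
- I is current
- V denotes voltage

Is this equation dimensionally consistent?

No

t (time) has dimensions [T].
I (current) has dimensions [I].
V (voltage) has dimensions [I^-1 L^2 M T^-3].

Left side: [T]
Right side: [I^2 L^-2 M^-1 T^3]

The two sides have different dimensions, so the equation is NOT dimensionally consistent.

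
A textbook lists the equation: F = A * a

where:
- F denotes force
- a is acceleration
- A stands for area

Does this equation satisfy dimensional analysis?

No

F (force) has dimensions [L M T^-2].
a (acceleration) has dimensions [L T^-2].
A (area) has dimensions [L^2].

Left side: [L M T^-2]
Right side: [L^3 T^-2]

The two sides have different dimensions, so the equation is NOT dimensionally consistent.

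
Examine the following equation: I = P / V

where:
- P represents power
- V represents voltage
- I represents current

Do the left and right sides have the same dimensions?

Yes

P (power) has dimensions [L^2 M T^-3].
V (voltage) has dimensions [I^-1 L^2 M T^-3].
I (current) has dimensions [I].

Left side: [I]
Right side: [I]

Both sides have the same dimensions, so the equation is dimensionally consistent.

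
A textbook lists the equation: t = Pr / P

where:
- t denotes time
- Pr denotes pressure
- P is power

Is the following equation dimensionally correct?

No

t (time) has dimensions [T].
Pr (pressure) has dimensions [L^-1 M T^-2].
P (power) has dimensions [L^2 M T^-3].

Left side: [T]
Right side: [L^-3 T]

The two sides have different dimensions, so the equation is NOT dimensionally consistent.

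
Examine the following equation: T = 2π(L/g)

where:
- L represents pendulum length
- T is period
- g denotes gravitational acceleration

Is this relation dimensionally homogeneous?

No

L (pendulum length) has dimensions [L].
T (period) has dimensions [T].
g (gravitational acceleration) has dimensions [L T^-2].

Left side: [T]
Right side: [T^2]

The two sides have different dimensions, so the equation is NOT dimensionally consistent.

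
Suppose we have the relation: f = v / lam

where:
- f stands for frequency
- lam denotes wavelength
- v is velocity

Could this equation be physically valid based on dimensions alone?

Yes

f (frequency) has dimensions [T^-1].
lam (wavelength) has dimensions [L].
v (velocity) has dimensions [L T^-1].

Left side: [T^-1]
Right side: [T^-1]

Both sides have the same dimensions, so the equation is dimensionally consistent.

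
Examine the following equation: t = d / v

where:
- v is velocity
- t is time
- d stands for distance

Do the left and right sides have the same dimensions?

Yes

v (velocity) has dimensions [L T^-1].
t (time) has dimensions [T].
d (distance) has dimensions [L].

Left side: [T]
Right side: [T]

Both sides have the same dimensions, so the equation is dimensionally consistent.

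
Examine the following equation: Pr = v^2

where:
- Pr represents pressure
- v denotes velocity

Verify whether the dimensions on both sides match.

No

Pr (pressure) has dimensions [L^-1 M T^-2].
v (velocity) has dimensions [L T^-1].

Left side: [L^-1 M T^-2]
Right side: [L^2 T^-2]

The two sides have different dimensions, so the equation is NOT dimensionally consistent.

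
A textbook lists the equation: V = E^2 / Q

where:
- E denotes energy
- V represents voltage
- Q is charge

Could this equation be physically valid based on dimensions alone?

No

E (energy) has dimensions [L^2 M T^-2].
V (voltage) has dimensions [I^-1 L^2 M T^-3].
Q (charge) has dimensions [I T].

Left side: [I^-1 L^2 M T^-3]
Right side: [I^-1 L^4 M^2 T^-5]

The two sides have different dimensions, so the equation is NOT dimensionally consistent.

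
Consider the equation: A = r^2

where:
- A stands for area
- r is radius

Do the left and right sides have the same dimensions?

Yes

A (area) has dimensions [L^2].
r (radius) has dimensions [L].

Left side: [L^2]
Right side: [L^2]

Both sides have the same dimensions, so the equation is dimensionally consistent.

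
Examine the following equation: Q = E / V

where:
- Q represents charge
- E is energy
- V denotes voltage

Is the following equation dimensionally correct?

Yes

Q (charge) has dimensions [I T].
E (energy) has dimensions [L^2 M T^-2].
V (voltage) has dimensions [I^-1 L^2 M T^-3].

Left side: [I T]
Right side: [I T]

Both sides have the same dimensions, so the equation is dimensionally consistent.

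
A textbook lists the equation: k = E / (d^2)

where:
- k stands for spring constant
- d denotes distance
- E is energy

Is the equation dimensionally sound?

Yes

k (spring constant) has dimensions [M T^-2].
d (distance) has dimensions [L].
E (energy) has dimensions [L^2 M T^-2].

Left side: [M T^-2]
Right side: [M T^-2]

Both sides have the same dimensions, so the equation is dimensionally consistent.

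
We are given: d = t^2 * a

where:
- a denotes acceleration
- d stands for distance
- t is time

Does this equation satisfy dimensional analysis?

Yes

a (acceleration) has dimensions [L T^-2].
d (distance) has dimensions [L].
t (time) has dimensions [T].

Left side: [L]
Right side: [L]

Both sides have the same dimensions, so the equation is dimensionally consistent.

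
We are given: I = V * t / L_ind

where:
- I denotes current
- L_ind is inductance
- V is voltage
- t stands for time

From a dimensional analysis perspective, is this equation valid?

Yes

I (current) has dimensions [I].
L_ind (inductance) has dimensions [I^-2 L^2 M T^-2].
V (voltage) has dimensions [I^-1 L^2 M T^-3].
t (time) has dimensions [T].

Left side: [I]
Right side: [I]

Both sides have the same dimensions, so the equation is dimensionally consistent.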